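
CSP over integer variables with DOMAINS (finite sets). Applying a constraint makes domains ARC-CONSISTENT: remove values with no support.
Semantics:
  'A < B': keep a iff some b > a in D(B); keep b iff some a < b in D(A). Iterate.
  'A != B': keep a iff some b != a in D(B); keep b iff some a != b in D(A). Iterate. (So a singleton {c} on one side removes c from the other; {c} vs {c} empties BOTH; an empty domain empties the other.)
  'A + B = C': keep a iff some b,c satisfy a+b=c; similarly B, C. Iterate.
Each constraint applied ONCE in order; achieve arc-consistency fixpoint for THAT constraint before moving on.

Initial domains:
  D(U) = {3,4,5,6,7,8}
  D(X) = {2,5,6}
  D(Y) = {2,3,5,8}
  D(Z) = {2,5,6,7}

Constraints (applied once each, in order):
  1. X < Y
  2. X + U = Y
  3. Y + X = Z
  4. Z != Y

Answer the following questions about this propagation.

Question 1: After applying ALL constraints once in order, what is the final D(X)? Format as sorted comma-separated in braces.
Answer: {2}

Derivation:
Constraint 1 (X < Y) on D(X)={2,5,6} D(Y)={2,3,5,8}: Y {2,3,5,8}->{3,5,8}
Constraint 2 (X + U = Y) on D(X)={2,5,6} D(U)={3,4,5,6,7,8} D(Y)={3,5,8}: X {2,5,6}->{2,5}; U {3,4,5,6,7,8}->{3,6}; Y {3,5,8}->{5,8}
Constraint 3 (Y + X = Z) on D(Y)={5,8} D(X)={2,5} D(Z)={2,5,6,7}: Y {5,8}->{5}; X {2,5}->{2}; Z {2,5,6,7}->{7}
Constraint 4 (Z != Y) on D(Z)={7} D(Y)={5}: no change
So after all 4 constraints: D(X) = {2}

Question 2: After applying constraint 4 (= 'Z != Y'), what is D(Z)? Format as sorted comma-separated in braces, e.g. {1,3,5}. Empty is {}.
Constraint 1 (X < Y) on D(X)={2,5,6} D(Y)={2,3,5,8}: Y {2,3,5,8}->{3,5,8}
Constraint 2 (X + U = Y) on D(X)={2,5,6} D(U)={3,4,5,6,7,8} D(Y)={3,5,8}: X {2,5,6}->{2,5}; U {3,4,5,6,7,8}->{3,6}; Y {3,5,8}->{5,8}
Constraint 3 (Y + X = Z) on D(Y)={5,8} D(X)={2,5} D(Z)={2,5,6,7}: Y {5,8}->{5}; X {2,5}->{2}; Z {2,5,6,7}->{7}
Constraint 4 (Z != Y) on D(Z)={7} D(Y)={5}: no change
So after constraint 4: D(Z) = {7}

Answer: {7}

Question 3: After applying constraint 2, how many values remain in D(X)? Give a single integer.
Answer: 2

Derivation:
Constraint 1 (X < Y) on D(X)={2,5,6} D(Y)={2,3,5,8}: Y {2,3,5,8}->{3,5,8}
Constraint 2 (X + U = Y) on D(X)={2,5,6} D(U)={3,4,5,6,7,8} D(Y)={3,5,8}: X {2,5,6}->{2,5}; U {3,4,5,6,7,8}->{3,6}; Y {3,5,8}->{5,8}
So after constraint 2: D(X)={2,5}, size = 2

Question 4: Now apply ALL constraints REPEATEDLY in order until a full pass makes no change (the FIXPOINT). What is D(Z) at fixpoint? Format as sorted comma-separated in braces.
Answer: {7}

Derivation:
pass 0 (initial): D(Z)={2,5,6,7}
pass 1: U {3,4,5,6,7,8}->{3,6}; X {2,5,6}->{2}; Y {2,3,5,8}->{5}; Z {2,5,6,7}->{7}
pass 2: U {3,6}->{3}
pass 3: no change
Fixpoint after 3 passes: D(Z) = {7}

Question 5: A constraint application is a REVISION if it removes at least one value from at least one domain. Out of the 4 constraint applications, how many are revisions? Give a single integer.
Answer: 3

Derivation:
Constraint 1 (X < Y) on D(X)={2,5,6} D(Y)={2,3,5,8}: Y {2,3,5,8}->{3,5,8} => REVISION
Constraint 2 (X + U = Y) on D(X)={2,5,6} D(U)={3,4,5,6,7,8} D(Y)={3,5,8}: X {2,5,6}->{2,5}; U {3,4,5,6,7,8}->{3,6}; Y {3,5,8}->{5,8} => REVISION
Constraint 3 (Y + X = Z) on D(Y)={5,8} D(X)={2,5} D(Z)={2,5,6,7}: Y {5,8}->{5}; X {2,5}->{2}; Z {2,5,6,7}->{7} => REVISION
Constraint 4 (Z != Y) on D(Z)={7} D(Y)={5}: no change => not a revision
Total revisions = 3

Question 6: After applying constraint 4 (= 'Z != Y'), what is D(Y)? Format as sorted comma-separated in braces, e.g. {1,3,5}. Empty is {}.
Constraint 1 (X < Y) on D(X)={2,5,6} D(Y)={2,3,5,8}: Y {2,3,5,8}->{3,5,8}
Constraint 2 (X + U = Y) on D(X)={2,5,6} D(U)={3,4,5,6,7,8} D(Y)={3,5,8}: X {2,5,6}->{2,5}; U {3,4,5,6,7,8}->{3,6}; Y {3,5,8}->{5,8}
Constraint 3 (Y + X = Z) on D(Y)={5,8} D(X)={2,5} D(Z)={2,5,6,7}: Y {5,8}->{5}; X {2,5}->{2}; Z {2,5,6,7}->{7}
Constraint 4 (Z != Y) on D(Z)={7} D(Y)={5}: no change
So after constraint 4: D(Y) = {5}

Answer: {5}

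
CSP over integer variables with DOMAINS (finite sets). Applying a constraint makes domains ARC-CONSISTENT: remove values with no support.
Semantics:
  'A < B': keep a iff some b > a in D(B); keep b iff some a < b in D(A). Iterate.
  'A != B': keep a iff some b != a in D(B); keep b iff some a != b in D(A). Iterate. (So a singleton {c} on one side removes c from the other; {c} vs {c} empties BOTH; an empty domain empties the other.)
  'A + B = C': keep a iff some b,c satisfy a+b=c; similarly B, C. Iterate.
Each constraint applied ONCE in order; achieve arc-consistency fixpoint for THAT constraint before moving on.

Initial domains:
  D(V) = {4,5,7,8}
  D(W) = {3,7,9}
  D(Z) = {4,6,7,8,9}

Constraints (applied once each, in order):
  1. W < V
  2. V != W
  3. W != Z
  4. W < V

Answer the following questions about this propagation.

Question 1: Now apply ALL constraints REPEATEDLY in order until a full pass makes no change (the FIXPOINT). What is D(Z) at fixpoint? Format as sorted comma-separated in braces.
Answer: {4,6,7,8,9}

Derivation:
pass 0 (initial): D(Z)={4,6,7,8,9}
pass 1: W {3,7,9}->{3,7}
pass 2: no change
Fixpoint after 2 passes: D(Z) = {4,6,7,8,9}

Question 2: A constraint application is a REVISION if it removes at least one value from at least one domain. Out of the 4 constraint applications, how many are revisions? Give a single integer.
Answer: 1

Derivation:
Constraint 1 (W < V) on D(W)={3,7,9} D(V)={4,5,7,8}: W {3,7,9}->{3,7} => REVISION
Constraint 2 (V != W) on D(V)={4,5,7,8} D(W)={3,7}: no change => not a revision
Constraint 3 (W != Z) on D(W)={3,7} D(Z)={4,6,7,8,9}: no change => not a revision
Constraint 4 (W < V) on D(W)={3,7} D(V)={4,5,7,8}: no change => not a revision
Total revisions = 1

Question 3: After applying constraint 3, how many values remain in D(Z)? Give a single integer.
Answer: 5

Derivation:
Constraint 1 (W < V) on D(W)={3,7,9} D(V)={4,5,7,8}: W {3,7,9}->{3,7}
Constraint 2 (V != W) on D(V)={4,5,7,8} D(W)={3,7}: no change
Constraint 3 (W != Z) on D(W)={3,7} D(Z)={4,6,7,8,9}: no change
So after constraint 3: D(Z)={4,6,7,8,9}, size = 5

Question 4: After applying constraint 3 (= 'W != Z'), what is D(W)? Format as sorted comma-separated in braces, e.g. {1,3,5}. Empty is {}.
Constraint 1 (W < V) on D(W)={3,7,9} D(V)={4,5,7,8}: W {3,7,9}->{3,7}
Constraint 2 (V != W) on D(V)={4,5,7,8} D(W)={3,7}: no change
Constraint 3 (W != Z) on D(W)={3,7} D(Z)={4,6,7,8,9}: no change
So after constraint 3: D(W) = {3,7}

Answer: {3,7}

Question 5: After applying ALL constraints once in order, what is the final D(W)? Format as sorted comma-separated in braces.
Constraint 1 (W < V) on D(W)={3,7,9} D(V)={4,5,7,8}: W {3,7,9}->{3,7}
Constraint 2 (V != W) on D(V)={4,5,7,8} D(W)={3,7}: no change
Constraint 3 (W != Z) on D(W)={3,7} D(Z)={4,6,7,8,9}: no change
Constraint 4 (W < V) on D(W)={3,7} D(V)={4,5,7,8}: no change
So after all 4 constraints: D(W) = {3,7}

Answer: {3,7}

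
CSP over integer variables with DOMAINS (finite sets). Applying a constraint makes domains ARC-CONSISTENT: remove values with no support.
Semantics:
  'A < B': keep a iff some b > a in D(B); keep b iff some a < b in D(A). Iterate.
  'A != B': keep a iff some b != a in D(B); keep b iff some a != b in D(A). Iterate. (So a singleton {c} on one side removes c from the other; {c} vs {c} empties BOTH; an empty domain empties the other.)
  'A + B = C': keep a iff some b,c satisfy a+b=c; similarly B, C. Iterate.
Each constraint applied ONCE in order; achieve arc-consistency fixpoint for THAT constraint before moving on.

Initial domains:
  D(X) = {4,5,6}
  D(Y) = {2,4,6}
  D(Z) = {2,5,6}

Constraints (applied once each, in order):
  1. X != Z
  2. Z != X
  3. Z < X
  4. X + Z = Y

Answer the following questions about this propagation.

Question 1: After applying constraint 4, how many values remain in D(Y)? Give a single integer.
Answer: 1

Derivation:
Constraint 1 (X != Z) on D(X)={4,5,6} D(Z)={2,5,6}: no change
Constraint 2 (Z != X) on D(Z)={2,5,6} D(X)={4,5,6}: no change
Constraint 3 (Z < X) on D(Z)={2,5,6} D(X)={4,5,6}: Z {2,5,6}->{2,5}
Constraint 4 (X + Z = Y) on D(X)={4,5,6} D(Z)={2,5} D(Y)={2,4,6}: X {4,5,6}->{4}; Z {2,5}->{2}; Y {2,4,6}->{6}
So after constraint 4: D(Y)={6}, size = 1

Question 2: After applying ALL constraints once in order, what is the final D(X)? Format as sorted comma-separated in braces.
Constraint 1 (X != Z) on D(X)={4,5,6} D(Z)={2,5,6}: no change
Constraint 2 (Z != X) on D(Z)={2,5,6} D(X)={4,5,6}: no change
Constraint 3 (Z < X) on D(Z)={2,5,6} D(X)={4,5,6}: Z {2,5,6}->{2,5}
Constraint 4 (X + Z = Y) on D(X)={4,5,6} D(Z)={2,5} D(Y)={2,4,6}: X {4,5,6}->{4}; Z {2,5}->{2}; Y {2,4,6}->{6}
So after all 4 constraints: D(X) = {4}

Answer: {4}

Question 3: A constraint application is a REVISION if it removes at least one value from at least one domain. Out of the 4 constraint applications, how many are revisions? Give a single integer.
Answer: 2

Derivation:
Constraint 1 (X != Z) on D(X)={4,5,6} D(Z)={2,5,6}: no change => not a revision
Constraint 2 (Z != X) on D(Z)={2,5,6} D(X)={4,5,6}: no change => not a revision
Constraint 3 (Z < X) on D(Z)={2,5,6} D(X)={4,5,6}: Z {2,5,6}->{2,5} => REVISION
Constraint 4 (X + Z = Y) on D(X)={4,5,6} D(Z)={2,5} D(Y)={2,4,6}: X {4,5,6}->{4}; Z {2,5}->{2}; Y {2,4,6}->{6} => REVISION
Total revisions = 2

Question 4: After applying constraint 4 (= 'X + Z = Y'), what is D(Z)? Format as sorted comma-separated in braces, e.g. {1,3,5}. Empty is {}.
Answer: {2}

Derivation:
Constraint 1 (X != Z) on D(X)={4,5,6} D(Z)={2,5,6}: no change
Constraint 2 (Z != X) on D(Z)={2,5,6} D(X)={4,5,6}: no change
Constraint 3 (Z < X) on D(Z)={2,5,6} D(X)={4,5,6}: Z {2,5,6}->{2,5}
Constraint 4 (X + Z = Y) on D(X)={4,5,6} D(Z)={2,5} D(Y)={2,4,6}: X {4,5,6}->{4}; Z {2,5}->{2}; Y {2,4,6}->{6}
So after constraint 4: D(Z) = {2}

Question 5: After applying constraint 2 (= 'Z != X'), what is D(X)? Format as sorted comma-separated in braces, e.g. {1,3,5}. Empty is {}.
Answer: {4,5,6}

Derivation:
Constraint 1 (X != Z) on D(X)={4,5,6} D(Z)={2,5,6}: no change
Constraint 2 (Z != X) on D(Z)={2,5,6} D(X)={4,5,6}: no change
So after constraint 2: D(X) = {4,5,6}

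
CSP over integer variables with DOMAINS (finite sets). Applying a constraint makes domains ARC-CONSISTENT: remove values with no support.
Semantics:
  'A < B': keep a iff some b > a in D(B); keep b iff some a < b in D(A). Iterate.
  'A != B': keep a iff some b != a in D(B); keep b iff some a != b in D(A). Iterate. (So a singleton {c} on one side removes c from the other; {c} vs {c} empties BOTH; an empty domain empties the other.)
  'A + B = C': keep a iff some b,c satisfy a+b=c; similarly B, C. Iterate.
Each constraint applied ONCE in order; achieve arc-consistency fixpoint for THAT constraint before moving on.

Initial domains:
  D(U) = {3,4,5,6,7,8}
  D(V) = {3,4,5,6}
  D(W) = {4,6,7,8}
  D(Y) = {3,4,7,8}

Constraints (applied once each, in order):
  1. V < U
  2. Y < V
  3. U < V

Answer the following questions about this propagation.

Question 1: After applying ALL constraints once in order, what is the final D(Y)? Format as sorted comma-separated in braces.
Answer: {3,4}

Derivation:
Constraint 1 (V < U) on D(V)={3,4,5,6} D(U)={3,4,5,6,7,8}: U {3,4,5,6,7,8}->{4,5,6,7,8}
Constraint 2 (Y < V) on D(Y)={3,4,7,8} D(V)={3,4,5,6}: Y {3,4,7,8}->{3,4}; V {3,4,5,6}->{4,5,6}
Constraint 3 (U < V) on D(U)={4,5,6,7,8} D(V)={4,5,6}: U {4,5,6,7,8}->{4,5}; V {4,5,6}->{5,6}
So after all 3 constraints: D(Y) = {3,4}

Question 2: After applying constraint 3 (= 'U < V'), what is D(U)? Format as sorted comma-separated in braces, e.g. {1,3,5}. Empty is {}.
Constraint 1 (V < U) on D(V)={3,4,5,6} D(U)={3,4,5,6,7,8}: U {3,4,5,6,7,8}->{4,5,6,7,8}
Constraint 2 (Y < V) on D(Y)={3,4,7,8} D(V)={3,4,5,6}: Y {3,4,7,8}->{3,4}; V {3,4,5,6}->{4,5,6}
Constraint 3 (U < V) on D(U)={4,5,6,7,8} D(V)={4,5,6}: U {4,5,6,7,8}->{4,5}; V {4,5,6}->{5,6}
So after constraint 3: D(U) = {4,5}

Answer: {4,5}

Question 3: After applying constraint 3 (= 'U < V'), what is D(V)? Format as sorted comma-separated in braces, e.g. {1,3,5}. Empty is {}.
Constraint 1 (V < U) on D(V)={3,4,5,6} D(U)={3,4,5,6,7,8}: U {3,4,5,6,7,8}->{4,5,6,7,8}
Constraint 2 (Y < V) on D(Y)={3,4,7,8} D(V)={3,4,5,6}: Y {3,4,7,8}->{3,4}; V {3,4,5,6}->{4,5,6}
Constraint 3 (U < V) on D(U)={4,5,6,7,8} D(V)={4,5,6}: U {4,5,6,7,8}->{4,5}; V {4,5,6}->{5,6}
So after constraint 3: D(V) = {5,6}

Answer: {5,6}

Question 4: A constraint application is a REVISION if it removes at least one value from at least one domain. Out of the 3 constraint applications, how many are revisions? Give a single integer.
Constraint 1 (V < U) on D(V)={3,4,5,6} D(U)={3,4,5,6,7,8}: U {3,4,5,6,7,8}->{4,5,6,7,8} => REVISION
Constraint 2 (Y < V) on D(Y)={3,4,7,8} D(V)={3,4,5,6}: Y {3,4,7,8}->{3,4}; V {3,4,5,6}->{4,5,6} => REVISION
Constraint 3 (U < V) on D(U)={4,5,6,7,8} D(V)={4,5,6}: U {4,5,6,7,8}->{4,5}; V {4,5,6}->{5,6} => REVISION
Total revisions = 3

Answer: 3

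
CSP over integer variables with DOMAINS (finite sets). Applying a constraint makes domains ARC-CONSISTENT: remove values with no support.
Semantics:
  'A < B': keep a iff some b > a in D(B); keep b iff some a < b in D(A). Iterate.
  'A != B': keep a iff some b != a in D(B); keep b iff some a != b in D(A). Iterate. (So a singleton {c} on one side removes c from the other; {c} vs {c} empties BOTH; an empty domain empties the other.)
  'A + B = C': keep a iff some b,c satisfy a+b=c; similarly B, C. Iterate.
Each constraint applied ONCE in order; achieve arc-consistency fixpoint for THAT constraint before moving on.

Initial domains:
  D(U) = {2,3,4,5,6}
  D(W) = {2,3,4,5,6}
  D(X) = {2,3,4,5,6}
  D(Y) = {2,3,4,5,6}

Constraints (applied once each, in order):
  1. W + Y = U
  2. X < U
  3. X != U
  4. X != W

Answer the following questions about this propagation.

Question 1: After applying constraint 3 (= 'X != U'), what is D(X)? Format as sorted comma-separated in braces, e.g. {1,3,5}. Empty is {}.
Constraint 1 (W + Y = U) on D(W)={2,3,4,5,6} D(Y)={2,3,4,5,6} D(U)={2,3,4,5,6}: W {2,3,4,5,6}->{2,3,4}; Y {2,3,4,5,6}->{2,3,4}; U {2,3,4,5,6}->{4,5,6}
Constraint 2 (X < U) on D(X)={2,3,4,5,6} D(U)={4,5,6}: X {2,3,4,5,6}->{2,3,4,5}
Constraint 3 (X != U) on D(X)={2,3,4,5} D(U)={4,5,6}: no change
So after constraint 3: D(X) = {2,3,4,5}

Answer: {2,3,4,5}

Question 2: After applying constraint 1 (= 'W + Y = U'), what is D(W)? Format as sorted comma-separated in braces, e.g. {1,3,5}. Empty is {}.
Answer: {2,3,4}

Derivation:
Constraint 1 (W + Y = U) on D(W)={2,3,4,5,6} D(Y)={2,3,4,5,6} D(U)={2,3,4,5,6}: W {2,3,4,5,6}->{2,3,4}; Y {2,3,4,5,6}->{2,3,4}; U {2,3,4,5,6}->{4,5,6}
So after constraint 1: D(W) = {2,3,4}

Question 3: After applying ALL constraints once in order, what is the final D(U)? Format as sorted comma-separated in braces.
Answer: {4,5,6}

Derivation:
Constraint 1 (W + Y = U) on D(W)={2,3,4,5,6} D(Y)={2,3,4,5,6} D(U)={2,3,4,5,6}: W {2,3,4,5,6}->{2,3,4}; Y {2,3,4,5,6}->{2,3,4}; U {2,3,4,5,6}->{4,5,6}
Constraint 2 (X < U) on D(X)={2,3,4,5,6} D(U)={4,5,6}: X {2,3,4,5,6}->{2,3,4,5}
Constraint 3 (X != U) on D(X)={2,3,4,5} D(U)={4,5,6}: no change
Constraint 4 (X != W) on D(X)={2,3,4,5} D(W)={2,3,4}: no change
So after all 4 constraints: D(U) = {4,5,6}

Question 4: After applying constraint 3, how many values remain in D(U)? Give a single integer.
Answer: 3

Derivation:
Constraint 1 (W + Y = U) on D(W)={2,3,4,5,6} D(Y)={2,3,4,5,6} D(U)={2,3,4,5,6}: W {2,3,4,5,6}->{2,3,4}; Y {2,3,4,5,6}->{2,3,4}; U {2,3,4,5,6}->{4,5,6}
Constraint 2 (X < U) on D(X)={2,3,4,5,6} D(U)={4,5,6}: X {2,3,4,5,6}->{2,3,4,5}
Constraint 3 (X != U) on D(X)={2,3,4,5} D(U)={4,5,6}: no change
So after constraint 3: D(U)={4,5,6}, size = 3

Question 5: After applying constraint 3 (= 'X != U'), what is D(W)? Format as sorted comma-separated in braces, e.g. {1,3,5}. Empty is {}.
Constraint 1 (W + Y = U) on D(W)={2,3,4,5,6} D(Y)={2,3,4,5,6} D(U)={2,3,4,5,6}: W {2,3,4,5,6}->{2,3,4}; Y {2,3,4,5,6}->{2,3,4}; U {2,3,4,5,6}->{4,5,6}
Constraint 2 (X < U) on D(X)={2,3,4,5,6} D(U)={4,5,6}: X {2,3,4,5,6}->{2,3,4,5}
Constraint 3 (X != U) on D(X)={2,3,4,5} D(U)={4,5,6}: no change
So after constraint 3: D(W) = {2,3,4}

Answer: {2,3,4}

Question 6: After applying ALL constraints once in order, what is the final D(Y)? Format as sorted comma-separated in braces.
Answer: {2,3,4}

Derivation:
Constraint 1 (W + Y = U) on D(W)={2,3,4,5,6} D(Y)={2,3,4,5,6} D(U)={2,3,4,5,6}: W {2,3,4,5,6}->{2,3,4}; Y {2,3,4,5,6}->{2,3,4}; U {2,3,4,5,6}->{4,5,6}
Constraint 2 (X < U) on D(X)={2,3,4,5,6} D(U)={4,5,6}: X {2,3,4,5,6}->{2,3,4,5}
Constraint 3 (X != U) on D(X)={2,3,4,5} D(U)={4,5,6}: no change
Constraint 4 (X != W) on D(X)={2,3,4,5} D(W)={2,3,4}: no change
So after all 4 constraints: D(Y) = {2,3,4}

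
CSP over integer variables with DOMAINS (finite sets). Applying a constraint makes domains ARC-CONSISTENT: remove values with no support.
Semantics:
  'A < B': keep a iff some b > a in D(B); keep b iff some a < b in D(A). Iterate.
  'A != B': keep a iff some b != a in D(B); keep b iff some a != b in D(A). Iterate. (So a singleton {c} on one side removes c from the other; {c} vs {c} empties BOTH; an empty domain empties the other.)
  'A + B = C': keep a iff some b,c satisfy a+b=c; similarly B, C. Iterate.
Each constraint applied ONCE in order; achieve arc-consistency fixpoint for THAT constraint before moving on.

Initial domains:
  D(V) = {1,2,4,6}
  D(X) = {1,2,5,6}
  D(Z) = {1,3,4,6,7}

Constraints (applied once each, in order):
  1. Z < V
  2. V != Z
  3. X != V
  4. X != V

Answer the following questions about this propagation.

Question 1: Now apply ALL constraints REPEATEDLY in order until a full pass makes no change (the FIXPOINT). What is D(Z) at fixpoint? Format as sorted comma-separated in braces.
Answer: {1,3,4}

Derivation:
pass 0 (initial): D(Z)={1,3,4,6,7}
pass 1: V {1,2,4,6}->{2,4,6}; Z {1,3,4,6,7}->{1,3,4}
pass 2: no change
Fixpoint after 2 passes: D(Z) = {1,3,4}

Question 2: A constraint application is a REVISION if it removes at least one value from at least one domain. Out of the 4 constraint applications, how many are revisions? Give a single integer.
Constraint 1 (Z < V) on D(Z)={1,3,4,6,7} D(V)={1,2,4,6}: Z {1,3,4,6,7}->{1,3,4}; V {1,2,4,6}->{2,4,6} => REVISION
Constraint 2 (V != Z) on D(V)={2,4,6} D(Z)={1,3,4}: no change => not a revision
Constraint 3 (X != V) on D(X)={1,2,5,6} D(V)={2,4,6}: no change => not a revision
Constraint 4 (X != V) on D(X)={1,2,5,6} D(V)={2,4,6}: no change => not a revision
Total revisions = 1

Answer: 1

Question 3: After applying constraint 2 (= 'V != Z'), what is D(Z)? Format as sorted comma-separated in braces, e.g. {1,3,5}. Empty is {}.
Constraint 1 (Z < V) on D(Z)={1,3,4,6,7} D(V)={1,2,4,6}: Z {1,3,4,6,7}->{1,3,4}; V {1,2,4,6}->{2,4,6}
Constraint 2 (V != Z) on D(V)={2,4,6} D(Z)={1,3,4}: no change
So after constraint 2: D(Z) = {1,3,4}

Answer: {1,3,4}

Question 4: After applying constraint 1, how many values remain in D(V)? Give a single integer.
Answer: 3

Derivation:
Constraint 1 (Z < V) on D(Z)={1,3,4,6,7} D(V)={1,2,4,6}: Z {1,3,4,6,7}->{1,3,4}; V {1,2,4,6}->{2,4,6}
So after constraint 1: D(V)={2,4,6}, size = 3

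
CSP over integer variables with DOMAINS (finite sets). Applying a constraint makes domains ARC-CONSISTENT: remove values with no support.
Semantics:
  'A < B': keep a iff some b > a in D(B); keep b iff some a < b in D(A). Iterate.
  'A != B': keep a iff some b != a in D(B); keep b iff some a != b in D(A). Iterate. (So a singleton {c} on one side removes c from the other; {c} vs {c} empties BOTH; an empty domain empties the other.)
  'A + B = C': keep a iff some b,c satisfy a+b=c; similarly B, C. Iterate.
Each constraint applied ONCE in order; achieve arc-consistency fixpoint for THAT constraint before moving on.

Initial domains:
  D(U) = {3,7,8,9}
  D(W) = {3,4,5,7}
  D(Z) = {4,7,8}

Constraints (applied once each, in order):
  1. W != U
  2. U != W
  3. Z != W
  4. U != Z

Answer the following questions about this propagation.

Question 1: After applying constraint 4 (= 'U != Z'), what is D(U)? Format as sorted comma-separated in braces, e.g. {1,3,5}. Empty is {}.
Answer: {3,7,8,9}

Derivation:
Constraint 1 (W != U) on D(W)={3,4,5,7} D(U)={3,7,8,9}: no change
Constraint 2 (U != W) on D(U)={3,7,8,9} D(W)={3,4,5,7}: no change
Constraint 3 (Z != W) on D(Z)={4,7,8} D(W)={3,4,5,7}: no change
Constraint 4 (U != Z) on D(U)={3,7,8,9} D(Z)={4,7,8}: no change
So after constraint 4: D(U) = {3,7,8,9}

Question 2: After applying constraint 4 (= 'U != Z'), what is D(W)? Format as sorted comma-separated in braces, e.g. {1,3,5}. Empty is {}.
Answer: {3,4,5,7}

Derivation:
Constraint 1 (W != U) on D(W)={3,4,5,7} D(U)={3,7,8,9}: no change
Constraint 2 (U != W) on D(U)={3,7,8,9} D(W)={3,4,5,7}: no change
Constraint 3 (Z != W) on D(Z)={4,7,8} D(W)={3,4,5,7}: no change
Constraint 4 (U != Z) on D(U)={3,7,8,9} D(Z)={4,7,8}: no change
So after constraint 4: D(W) = {3,4,5,7}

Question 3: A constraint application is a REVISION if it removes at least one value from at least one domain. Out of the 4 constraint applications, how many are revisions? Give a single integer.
Answer: 0

Derivation:
Constraint 1 (W != U) on D(W)={3,4,5,7} D(U)={3,7,8,9}: no change => not a revision
Constraint 2 (U != W) on D(U)={3,7,8,9} D(W)={3,4,5,7}: no change => not a revision
Constraint 3 (Z != W) on D(Z)={4,7,8} D(W)={3,4,5,7}: no change => not a revision
Constraint 4 (U != Z) on D(U)={3,7,8,9} D(Z)={4,7,8}: no change => not a revision
Total revisions = 0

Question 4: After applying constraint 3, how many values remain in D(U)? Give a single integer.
Answer: 4

Derivation:
Constraint 1 (W != U) on D(W)={3,4,5,7} D(U)={3,7,8,9}: no change
Constraint 2 (U != W) on D(U)={3,7,8,9} D(W)={3,4,5,7}: no change
Constraint 3 (Z != W) on D(Z)={4,7,8} D(W)={3,4,5,7}: no change
So after constraint 3: D(U)={3,7,8,9}, size = 4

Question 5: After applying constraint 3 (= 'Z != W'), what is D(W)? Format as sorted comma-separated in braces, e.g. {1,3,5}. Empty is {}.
Answer: {3,4,5,7}

Derivation:
Constraint 1 (W != U) on D(W)={3,4,5,7} D(U)={3,7,8,9}: no change
Constraint 2 (U != W) on D(U)={3,7,8,9} D(W)={3,4,5,7}: no change
Constraint 3 (Z != W) on D(Z)={4,7,8} D(W)={3,4,5,7}: no change
So after constraint 3: D(W) = {3,4,5,7}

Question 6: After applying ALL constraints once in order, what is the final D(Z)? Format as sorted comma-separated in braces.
Answer: {4,7,8}

Derivation:
Constraint 1 (W != U) on D(W)={3,4,5,7} D(U)={3,7,8,9}: no change
Constraint 2 (U != W) on D(U)={3,7,8,9} D(W)={3,4,5,7}: no change
Constraint 3 (Z != W) on D(Z)={4,7,8} D(W)={3,4,5,7}: no change
Constraint 4 (U != Z) on D(U)={3,7,8,9} D(Z)={4,7,8}: no change
So after all 4 constraints: D(Z) = {4,7,8}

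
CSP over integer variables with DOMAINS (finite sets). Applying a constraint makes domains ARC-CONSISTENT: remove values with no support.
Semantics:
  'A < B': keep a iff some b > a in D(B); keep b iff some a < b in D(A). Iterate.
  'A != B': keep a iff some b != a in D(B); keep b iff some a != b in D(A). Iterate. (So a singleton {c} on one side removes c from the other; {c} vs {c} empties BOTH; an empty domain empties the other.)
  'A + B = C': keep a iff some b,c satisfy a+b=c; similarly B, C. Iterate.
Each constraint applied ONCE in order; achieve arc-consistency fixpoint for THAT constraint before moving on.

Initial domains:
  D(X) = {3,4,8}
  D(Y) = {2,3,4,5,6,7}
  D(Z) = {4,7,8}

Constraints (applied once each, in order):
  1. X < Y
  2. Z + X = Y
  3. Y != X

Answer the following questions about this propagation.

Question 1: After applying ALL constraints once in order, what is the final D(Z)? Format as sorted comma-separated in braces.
Constraint 1 (X < Y) on D(X)={3,4,8} D(Y)={2,3,4,5,6,7}: X {3,4,8}->{3,4}; Y {2,3,4,5,6,7}->{4,5,6,7}
Constraint 2 (Z + X = Y) on D(Z)={4,7,8} D(X)={3,4} D(Y)={4,5,6,7}: Z {4,7,8}->{4}; X {3,4}->{3}; Y {4,5,6,7}->{7}
Constraint 3 (Y != X) on D(Y)={7} D(X)={3}: no change
So after all 3 constraints: D(Z) = {4}

Answer: {4}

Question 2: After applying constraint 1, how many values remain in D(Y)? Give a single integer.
Answer: 4

Derivation:
Constraint 1 (X < Y) on D(X)={3,4,8} D(Y)={2,3,4,5,6,7}: X {3,4,8}->{3,4}; Y {2,3,4,5,6,7}->{4,5,6,7}
So after constraint 1: D(Y)={4,5,6,7}, size = 4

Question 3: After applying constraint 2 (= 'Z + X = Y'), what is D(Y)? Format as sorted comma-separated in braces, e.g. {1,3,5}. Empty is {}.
Answer: {7}

Derivation:
Constraint 1 (X < Y) on D(X)={3,4,8} D(Y)={2,3,4,5,6,7}: X {3,4,8}->{3,4}; Y {2,3,4,5,6,7}->{4,5,6,7}
Constraint 2 (Z + X = Y) on D(Z)={4,7,8} D(X)={3,4} D(Y)={4,5,6,7}: Z {4,7,8}->{4}; X {3,4}->{3}; Y {4,5,6,7}->{7}
So after constraint 2: D(Y) = {7}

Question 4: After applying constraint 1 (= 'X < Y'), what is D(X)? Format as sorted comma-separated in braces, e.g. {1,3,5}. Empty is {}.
Answer: {3,4}

Derivation:
Constraint 1 (X < Y) on D(X)={3,4,8} D(Y)={2,3,4,5,6,7}: X {3,4,8}->{3,4}; Y {2,3,4,5,6,7}->{4,5,6,7}
So after constraint 1: D(X) = {3,4}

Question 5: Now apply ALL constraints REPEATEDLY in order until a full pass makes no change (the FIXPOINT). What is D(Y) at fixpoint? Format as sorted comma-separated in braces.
pass 0 (initial): D(Y)={2,3,4,5,6,7}
pass 1: X {3,4,8}->{3}; Y {2,3,4,5,6,7}->{7}; Z {4,7,8}->{4}
pass 2: no change
Fixpoint after 2 passes: D(Y) = {7}

Answer: {7}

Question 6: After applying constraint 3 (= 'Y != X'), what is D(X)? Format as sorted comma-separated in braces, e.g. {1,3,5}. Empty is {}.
Constraint 1 (X < Y) on D(X)={3,4,8} D(Y)={2,3,4,5,6,7}: X {3,4,8}->{3,4}; Y {2,3,4,5,6,7}->{4,5,6,7}
Constraint 2 (Z + X = Y) on D(Z)={4,7,8} D(X)={3,4} D(Y)={4,5,6,7}: Z {4,7,8}->{4}; X {3,4}->{3}; Y {4,5,6,7}->{7}
Constraint 3 (Y != X) on D(Y)={7} D(X)={3}: no change
So after constraint 3: D(X) = {3}

Answer: {3}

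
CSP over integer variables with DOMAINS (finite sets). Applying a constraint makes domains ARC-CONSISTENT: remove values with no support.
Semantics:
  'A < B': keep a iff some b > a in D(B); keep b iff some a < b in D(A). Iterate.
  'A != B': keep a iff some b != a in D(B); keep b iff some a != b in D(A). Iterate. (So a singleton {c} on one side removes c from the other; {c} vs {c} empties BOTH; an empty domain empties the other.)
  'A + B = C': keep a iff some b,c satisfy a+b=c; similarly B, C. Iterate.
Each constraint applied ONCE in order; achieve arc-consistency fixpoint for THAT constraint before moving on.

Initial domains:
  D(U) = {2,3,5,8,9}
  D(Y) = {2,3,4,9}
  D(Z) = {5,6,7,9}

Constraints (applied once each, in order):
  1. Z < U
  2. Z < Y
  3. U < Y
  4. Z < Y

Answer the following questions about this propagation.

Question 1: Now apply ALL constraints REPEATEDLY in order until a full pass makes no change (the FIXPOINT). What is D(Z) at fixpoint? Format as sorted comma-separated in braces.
pass 0 (initial): D(Z)={5,6,7,9}
pass 1: U {2,3,5,8,9}->{8}; Y {2,3,4,9}->{9}; Z {5,6,7,9}->{5,6,7}
pass 2: no change
Fixpoint after 2 passes: D(Z) = {5,6,7}

Answer: {5,6,7}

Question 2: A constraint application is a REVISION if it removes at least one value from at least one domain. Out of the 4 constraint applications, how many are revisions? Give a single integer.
Constraint 1 (Z < U) on D(Z)={5,6,7,9} D(U)={2,3,5,8,9}: Z {5,6,7,9}->{5,6,7}; U {2,3,5,8,9}->{8,9} => REVISION
Constraint 2 (Z < Y) on D(Z)={5,6,7} D(Y)={2,3,4,9}: Y {2,3,4,9}->{9} => REVISION
Constraint 3 (U < Y) on D(U)={8,9} D(Y)={9}: U {8,9}->{8} => REVISION
Constraint 4 (Z < Y) on D(Z)={5,6,7} D(Y)={9}: no change => not a revision
Total revisions = 3

Answer: 3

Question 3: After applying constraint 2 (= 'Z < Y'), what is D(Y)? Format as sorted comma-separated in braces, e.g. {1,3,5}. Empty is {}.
Constraint 1 (Z < U) on D(Z)={5,6,7,9} D(U)={2,3,5,8,9}: Z {5,6,7,9}->{5,6,7}; U {2,3,5,8,9}->{8,9}
Constraint 2 (Z < Y) on D(Z)={5,6,7} D(Y)={2,3,4,9}: Y {2,3,4,9}->{9}
So after constraint 2: D(Y) = {9}

Answer: {9}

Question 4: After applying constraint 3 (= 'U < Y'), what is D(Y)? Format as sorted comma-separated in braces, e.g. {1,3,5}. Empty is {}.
Constraint 1 (Z < U) on D(Z)={5,6,7,9} D(U)={2,3,5,8,9}: Z {5,6,7,9}->{5,6,7}; U {2,3,5,8,9}->{8,9}
Constraint 2 (Z < Y) on D(Z)={5,6,7} D(Y)={2,3,4,9}: Y {2,3,4,9}->{9}
Constraint 3 (U < Y) on D(U)={8,9} D(Y)={9}: U {8,9}->{8}
So after constraint 3: D(Y) = {9}

Answer: {9}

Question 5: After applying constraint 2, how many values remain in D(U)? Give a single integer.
Answer: 2

Derivation:
Constraint 1 (Z < U) on D(Z)={5,6,7,9} D(U)={2,3,5,8,9}: Z {5,6,7,9}->{5,6,7}; U {2,3,5,8,9}->{8,9}
Constraint 2 (Z < Y) on D(Z)={5,6,7} D(Y)={2,3,4,9}: Y {2,3,4,9}->{9}
So after constraint 2: D(U)={8,9}, size = 2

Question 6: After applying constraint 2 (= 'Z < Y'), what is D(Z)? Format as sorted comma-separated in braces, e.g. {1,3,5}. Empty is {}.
Answer: {5,6,7}

Derivation:
Constraint 1 (Z < U) on D(Z)={5,6,7,9} D(U)={2,3,5,8,9}: Z {5,6,7,9}->{5,6,7}; U {2,3,5,8,9}->{8,9}
Constraint 2 (Z < Y) on D(Z)={5,6,7} D(Y)={2,3,4,9}: Y {2,3,4,9}->{9}
So after constraint 2: D(Z) = {5,6,7}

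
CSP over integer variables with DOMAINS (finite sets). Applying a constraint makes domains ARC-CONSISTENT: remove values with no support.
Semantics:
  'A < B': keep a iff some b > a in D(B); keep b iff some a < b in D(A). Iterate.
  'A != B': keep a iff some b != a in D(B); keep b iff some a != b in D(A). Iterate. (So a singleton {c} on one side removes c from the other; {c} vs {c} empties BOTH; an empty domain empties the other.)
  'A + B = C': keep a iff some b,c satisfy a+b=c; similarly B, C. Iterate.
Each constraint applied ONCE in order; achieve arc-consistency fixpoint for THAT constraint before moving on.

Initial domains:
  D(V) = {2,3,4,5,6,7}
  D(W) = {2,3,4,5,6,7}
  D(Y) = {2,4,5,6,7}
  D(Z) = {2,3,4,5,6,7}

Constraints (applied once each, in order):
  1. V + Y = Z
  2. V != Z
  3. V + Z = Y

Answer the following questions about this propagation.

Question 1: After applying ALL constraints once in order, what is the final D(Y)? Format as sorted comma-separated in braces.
Answer: {}

Derivation:
Constraint 1 (V + Y = Z) on D(V)={2,3,4,5,6,7} D(Y)={2,4,5,6,7} D(Z)={2,3,4,5,6,7}: V {2,3,4,5,6,7}->{2,3,4,5}; Y {2,4,5,6,7}->{2,4,5}; Z {2,3,4,5,6,7}->{4,5,6,7}
Constraint 2 (V != Z) on D(V)={2,3,4,5} D(Z)={4,5,6,7}: no change
Constraint 3 (V + Z = Y) on D(V)={2,3,4,5} D(Z)={4,5,6,7} D(Y)={2,4,5}: V {2,3,4,5}->{}; Z {4,5,6,7}->{}; Y {2,4,5}->{}
So after all 3 constraints: D(Y) = {}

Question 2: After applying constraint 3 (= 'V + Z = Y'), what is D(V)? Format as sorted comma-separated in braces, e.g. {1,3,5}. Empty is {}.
Constraint 1 (V + Y = Z) on D(V)={2,3,4,5,6,7} D(Y)={2,4,5,6,7} D(Z)={2,3,4,5,6,7}: V {2,3,4,5,6,7}->{2,3,4,5}; Y {2,4,5,6,7}->{2,4,5}; Z {2,3,4,5,6,7}->{4,5,6,7}
Constraint 2 (V != Z) on D(V)={2,3,4,5} D(Z)={4,5,6,7}: no change
Constraint 3 (V + Z = Y) on D(V)={2,3,4,5} D(Z)={4,5,6,7} D(Y)={2,4,5}: V {2,3,4,5}->{}; Z {4,5,6,7}->{}; Y {2,4,5}->{}
So after constraint 3: D(V) = {}

Answer: {}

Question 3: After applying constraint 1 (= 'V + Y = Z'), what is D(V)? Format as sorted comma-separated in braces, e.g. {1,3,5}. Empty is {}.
Constraint 1 (V + Y = Z) on D(V)={2,3,4,5,6,7} D(Y)={2,4,5,6,7} D(Z)={2,3,4,5,6,7}: V {2,3,4,5,6,7}->{2,3,4,5}; Y {2,4,5,6,7}->{2,4,5}; Z {2,3,4,5,6,7}->{4,5,6,7}
So after constraint 1: D(V) = {2,3,4,5}

Answer: {2,3,4,5}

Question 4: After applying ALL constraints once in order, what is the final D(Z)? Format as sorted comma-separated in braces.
Answer: {}

Derivation:
Constraint 1 (V + Y = Z) on D(V)={2,3,4,5,6,7} D(Y)={2,4,5,6,7} D(Z)={2,3,4,5,6,7}: V {2,3,4,5,6,7}->{2,3,4,5}; Y {2,4,5,6,7}->{2,4,5}; Z {2,3,4,5,6,7}->{4,5,6,7}
Constraint 2 (V != Z) on D(V)={2,3,4,5} D(Z)={4,5,6,7}: no change
Constraint 3 (V + Z = Y) on D(V)={2,3,4,5} D(Z)={4,5,6,7} D(Y)={2,4,5}: V {2,3,4,5}->{}; Z {4,5,6,7}->{}; Y {2,4,5}->{}
So after all 3 constraints: D(Z) = {}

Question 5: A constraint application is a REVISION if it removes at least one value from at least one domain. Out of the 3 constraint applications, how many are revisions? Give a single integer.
Constraint 1 (V + Y = Z) on D(V)={2,3,4,5,6,7} D(Y)={2,4,5,6,7} D(Z)={2,3,4,5,6,7}: V {2,3,4,5,6,7}->{2,3,4,5}; Y {2,4,5,6,7}->{2,4,5}; Z {2,3,4,5,6,7}->{4,5,6,7} => REVISION
Constraint 2 (V != Z) on D(V)={2,3,4,5} D(Z)={4,5,6,7}: no change => not a revision
Constraint 3 (V + Z = Y) on D(V)={2,3,4,5} D(Z)={4,5,6,7} D(Y)={2,4,5}: V {2,3,4,5}->{}; Z {4,5,6,7}->{}; Y {2,4,5}->{} => REVISION
Total revisions = 2

Answer: 2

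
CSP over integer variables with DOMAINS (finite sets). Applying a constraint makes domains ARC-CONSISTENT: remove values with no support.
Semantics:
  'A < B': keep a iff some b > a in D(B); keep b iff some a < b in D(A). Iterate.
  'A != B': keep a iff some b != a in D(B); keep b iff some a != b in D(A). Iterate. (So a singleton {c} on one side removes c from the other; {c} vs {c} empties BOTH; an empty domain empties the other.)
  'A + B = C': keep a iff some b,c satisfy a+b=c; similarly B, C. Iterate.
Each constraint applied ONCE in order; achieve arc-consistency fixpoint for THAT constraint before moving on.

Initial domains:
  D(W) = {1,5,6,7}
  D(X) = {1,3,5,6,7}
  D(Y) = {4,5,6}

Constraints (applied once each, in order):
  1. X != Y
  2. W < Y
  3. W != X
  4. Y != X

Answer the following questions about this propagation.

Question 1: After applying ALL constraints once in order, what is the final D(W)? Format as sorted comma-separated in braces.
Answer: {1,5}

Derivation:
Constraint 1 (X != Y) on D(X)={1,3,5,6,7} D(Y)={4,5,6}: no change
Constraint 2 (W < Y) on D(W)={1,5,6,7} D(Y)={4,5,6}: W {1,5,6,7}->{1,5}
Constraint 3 (W != X) on D(W)={1,5} D(X)={1,3,5,6,7}: no change
Constraint 4 (Y != X) on D(Y)={4,5,6} D(X)={1,3,5,6,7}: no change
So after all 4 constraints: D(W) = {1,5}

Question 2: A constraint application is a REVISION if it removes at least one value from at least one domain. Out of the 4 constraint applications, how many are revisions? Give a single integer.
Constraint 1 (X != Y) on D(X)={1,3,5,6,7} D(Y)={4,5,6}: no change => not a revision
Constraint 2 (W < Y) on D(W)={1,5,6,7} D(Y)={4,5,6}: W {1,5,6,7}->{1,5} => REVISION
Constraint 3 (W != X) on D(W)={1,5} D(X)={1,3,5,6,7}: no change => not a revision
Constraint 4 (Y != X) on D(Y)={4,5,6} D(X)={1,3,5,6,7}: no change => not a revision
Total revisions = 1

Answer: 1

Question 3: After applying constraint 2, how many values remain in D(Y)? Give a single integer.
Constraint 1 (X != Y) on D(X)={1,3,5,6,7} D(Y)={4,5,6}: no change
Constraint 2 (W < Y) on D(W)={1,5,6,7} D(Y)={4,5,6}: W {1,5,6,7}->{1,5}
So after constraint 2: D(Y)={4,5,6}, size = 3

Answer: 3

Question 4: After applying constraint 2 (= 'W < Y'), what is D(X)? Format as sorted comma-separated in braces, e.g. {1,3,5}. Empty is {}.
Constraint 1 (X != Y) on D(X)={1,3,5,6,7} D(Y)={4,5,6}: no change
Constraint 2 (W < Y) on D(W)={1,5,6,7} D(Y)={4,5,6}: W {1,5,6,7}->{1,5}
So after constraint 2: D(X) = {1,3,5,6,7}

Answer: {1,3,5,6,7}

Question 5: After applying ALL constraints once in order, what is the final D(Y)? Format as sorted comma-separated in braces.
Constraint 1 (X != Y) on D(X)={1,3,5,6,7} D(Y)={4,5,6}: no change
Constraint 2 (W < Y) on D(W)={1,5,6,7} D(Y)={4,5,6}: W {1,5,6,7}->{1,5}
Constraint 3 (W != X) on D(W)={1,5} D(X)={1,3,5,6,7}: no change
Constraint 4 (Y != X) on D(Y)={4,5,6} D(X)={1,3,5,6,7}: no change
So after all 4 constraints: D(Y) = {4,5,6}

Answer: {4,5,6}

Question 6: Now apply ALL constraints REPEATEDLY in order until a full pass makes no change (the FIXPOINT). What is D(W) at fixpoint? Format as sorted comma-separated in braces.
pass 0 (initial): D(W)={1,5,6,7}
pass 1: W {1,5,6,7}->{1,5}
pass 2: no change
Fixpoint after 2 passes: D(W) = {1,5}

Answer: {1,5}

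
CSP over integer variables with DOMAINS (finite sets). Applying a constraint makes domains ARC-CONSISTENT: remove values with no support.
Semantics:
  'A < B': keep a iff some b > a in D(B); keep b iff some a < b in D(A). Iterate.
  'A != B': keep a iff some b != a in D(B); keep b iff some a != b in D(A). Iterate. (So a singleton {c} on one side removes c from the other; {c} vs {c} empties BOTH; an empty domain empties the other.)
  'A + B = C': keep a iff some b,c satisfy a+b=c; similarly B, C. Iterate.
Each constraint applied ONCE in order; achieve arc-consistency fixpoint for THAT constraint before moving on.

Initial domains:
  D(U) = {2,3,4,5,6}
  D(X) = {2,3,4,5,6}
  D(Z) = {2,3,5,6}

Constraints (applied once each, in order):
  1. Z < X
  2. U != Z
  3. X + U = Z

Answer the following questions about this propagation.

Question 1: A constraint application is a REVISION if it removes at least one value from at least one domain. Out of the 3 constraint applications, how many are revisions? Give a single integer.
Answer: 2

Derivation:
Constraint 1 (Z < X) on D(Z)={2,3,5,6} D(X)={2,3,4,5,6}: Z {2,3,5,6}->{2,3,5}; X {2,3,4,5,6}->{3,4,5,6} => REVISION
Constraint 2 (U != Z) on D(U)={2,3,4,5,6} D(Z)={2,3,5}: no change => not a revision
Constraint 3 (X + U = Z) on D(X)={3,4,5,6} D(U)={2,3,4,5,6} D(Z)={2,3,5}: X {3,4,5,6}->{3}; U {2,3,4,5,6}->{2}; Z {2,3,5}->{5} => REVISION
Total revisions = 2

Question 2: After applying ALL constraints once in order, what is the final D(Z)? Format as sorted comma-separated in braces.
Answer: {5}

Derivation:
Constraint 1 (Z < X) on D(Z)={2,3,5,6} D(X)={2,3,4,5,6}: Z {2,3,5,6}->{2,3,5}; X {2,3,4,5,6}->{3,4,5,6}
Constraint 2 (U != Z) on D(U)={2,3,4,5,6} D(Z)={2,3,5}: no change
Constraint 3 (X + U = Z) on D(X)={3,4,5,6} D(U)={2,3,4,5,6} D(Z)={2,3,5}: X {3,4,5,6}->{3}; U {2,3,4,5,6}->{2}; Z {2,3,5}->{5}
So after all 3 constraints: D(Z) = {5}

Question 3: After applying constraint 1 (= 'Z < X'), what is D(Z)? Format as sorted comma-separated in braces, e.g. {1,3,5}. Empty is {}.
Answer: {2,3,5}

Derivation:
Constraint 1 (Z < X) on D(Z)={2,3,5,6} D(X)={2,3,4,5,6}: Z {2,3,5,6}->{2,3,5}; X {2,3,4,5,6}->{3,4,5,6}
So after constraint 1: D(Z) = {2,3,5}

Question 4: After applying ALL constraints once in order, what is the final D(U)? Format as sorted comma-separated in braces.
Constraint 1 (Z < X) on D(Z)={2,3,5,6} D(X)={2,3,4,5,6}: Z {2,3,5,6}->{2,3,5}; X {2,3,4,5,6}->{3,4,5,6}
Constraint 2 (U != Z) on D(U)={2,3,4,5,6} D(Z)={2,3,5}: no change
Constraint 3 (X + U = Z) on D(X)={3,4,5,6} D(U)={2,3,4,5,6} D(Z)={2,3,5}: X {3,4,5,6}->{3}; U {2,3,4,5,6}->{2}; Z {2,3,5}->{5}
So after all 3 constraints: D(U) = {2}

Answer: {2}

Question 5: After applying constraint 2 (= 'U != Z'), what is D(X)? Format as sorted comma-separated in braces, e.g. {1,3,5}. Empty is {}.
Answer: {3,4,5,6}

Derivation:
Constraint 1 (Z < X) on D(Z)={2,3,5,6} D(X)={2,3,4,5,6}: Z {2,3,5,6}->{2,3,5}; X {2,3,4,5,6}->{3,4,5,6}
Constraint 2 (U != Z) on D(U)={2,3,4,5,6} D(Z)={2,3,5}: no change
So after constraint 2: D(X) = {3,4,5,6}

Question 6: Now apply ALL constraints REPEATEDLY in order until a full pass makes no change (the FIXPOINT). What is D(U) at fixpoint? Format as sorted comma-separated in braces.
pass 0 (initial): D(U)={2,3,4,5,6}
pass 1: U {2,3,4,5,6}->{2}; X {2,3,4,5,6}->{3}; Z {2,3,5,6}->{5}
pass 2: U {2}->{}; X {3}->{}; Z {5}->{}
pass 3: no change
Fixpoint after 3 passes: D(U) = {}

Answer: {}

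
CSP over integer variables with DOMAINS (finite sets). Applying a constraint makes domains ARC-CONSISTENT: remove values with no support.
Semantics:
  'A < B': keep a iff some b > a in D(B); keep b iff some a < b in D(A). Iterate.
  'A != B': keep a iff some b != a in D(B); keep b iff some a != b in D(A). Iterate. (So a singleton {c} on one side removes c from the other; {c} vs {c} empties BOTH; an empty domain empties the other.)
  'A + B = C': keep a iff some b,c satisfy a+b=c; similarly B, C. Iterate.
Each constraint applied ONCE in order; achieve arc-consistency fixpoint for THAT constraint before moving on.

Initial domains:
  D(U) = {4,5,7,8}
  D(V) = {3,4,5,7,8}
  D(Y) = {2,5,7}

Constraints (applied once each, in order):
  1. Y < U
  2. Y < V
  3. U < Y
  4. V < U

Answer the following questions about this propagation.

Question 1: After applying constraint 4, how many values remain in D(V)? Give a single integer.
Answer: 2

Derivation:
Constraint 1 (Y < U) on D(Y)={2,5,7} D(U)={4,5,7,8}: no change
Constraint 2 (Y < V) on D(Y)={2,5,7} D(V)={3,4,5,7,8}: no change
Constraint 3 (U < Y) on D(U)={4,5,7,8} D(Y)={2,5,7}: U {4,5,7,8}->{4,5}; Y {2,5,7}->{5,7}
Constraint 4 (V < U) on D(V)={3,4,5,7,8} D(U)={4,5}: V {3,4,5,7,8}->{3,4}
So after constraint 4: D(V)={3,4}, size = 2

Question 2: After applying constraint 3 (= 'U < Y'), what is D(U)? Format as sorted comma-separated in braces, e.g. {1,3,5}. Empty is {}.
Answer: {4,5}

Derivation:
Constraint 1 (Y < U) on D(Y)={2,5,7} D(U)={4,5,7,8}: no change
Constraint 2 (Y < V) on D(Y)={2,5,7} D(V)={3,4,5,7,8}: no change
Constraint 3 (U < Y) on D(U)={4,5,7,8} D(Y)={2,5,7}: U {4,5,7,8}->{4,5}; Y {2,5,7}->{5,7}
So after constraint 3: D(U) = {4,5}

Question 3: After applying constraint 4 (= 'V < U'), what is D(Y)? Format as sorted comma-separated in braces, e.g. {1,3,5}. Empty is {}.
Answer: {5,7}

Derivation:
Constraint 1 (Y < U) on D(Y)={2,5,7} D(U)={4,5,7,8}: no change
Constraint 2 (Y < V) on D(Y)={2,5,7} D(V)={3,4,5,7,8}: no change
Constraint 3 (U < Y) on D(U)={4,5,7,8} D(Y)={2,5,7}: U {4,5,7,8}->{4,5}; Y {2,5,7}->{5,7}
Constraint 4 (V < U) on D(V)={3,4,5,7,8} D(U)={4,5}: V {3,4,5,7,8}->{3,4}
So after constraint 4: D(Y) = {5,7}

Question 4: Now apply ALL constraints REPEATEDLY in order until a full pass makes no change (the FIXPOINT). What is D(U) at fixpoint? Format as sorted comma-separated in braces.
pass 0 (initial): D(U)={4,5,7,8}
pass 1: U {4,5,7,8}->{4,5}; V {3,4,5,7,8}->{3,4}; Y {2,5,7}->{5,7}
pass 2: U {4,5}->{}; V {3,4}->{}; Y {5,7}->{}
pass 3: no change
Fixpoint after 3 passes: D(U) = {}

Answer: {}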